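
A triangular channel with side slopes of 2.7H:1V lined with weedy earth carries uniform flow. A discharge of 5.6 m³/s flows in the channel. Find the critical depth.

At critical depth, Q² T / (g A³) = 1, i.e. A³/T = Q²/g = 5.6²/9.81 = 3.197.
At y = 0.842 m: A³/T = 1.543 — too small.
At y = 1.19 m: A³/T = 8.698 — too large.
At y = 0.974 m: A³/T = 3.195 — ≈ 3.197.

y_c = 0.974 m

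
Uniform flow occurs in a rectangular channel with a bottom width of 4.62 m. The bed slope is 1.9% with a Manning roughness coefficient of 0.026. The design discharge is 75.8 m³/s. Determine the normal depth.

Manning's equation rearranged: A R^(2/3) = nQ / (1·√S) = 0.026 × 75.8 / (√0.019) = 14.3.
Try y = 2.31 m: A R^(2/3) = 11.75 — short.
Try y = 3.09 m: A R^(2/3) = 17.19 — over.
Try y = 2.68 m: A R^(2/3) = 14.3 — ≈ 14.3.

y_n = 2.68 m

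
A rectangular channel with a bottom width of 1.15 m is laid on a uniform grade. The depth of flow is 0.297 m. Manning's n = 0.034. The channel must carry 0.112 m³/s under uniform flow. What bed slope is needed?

S = 0.00109

Flow area A = b·y = 1.15 × 0.297 = 0.3415 m². Wetted perimeter P = b + 2y = 1.15 + 2×0.297 = 1.744 m.
Hydraulic radius R = A/P = 0.3415/1.744 = 0.1958 m.
From Manning's equation, S = [nQ / (1 A R^(2/3))]² = [0.034 × 0.112 / (1 × 0.3415 × 0.1958^(2/3))]² = 0.00109.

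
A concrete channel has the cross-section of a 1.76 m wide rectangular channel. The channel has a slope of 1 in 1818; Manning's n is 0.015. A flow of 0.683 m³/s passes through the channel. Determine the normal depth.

Manning's equation rearranged: A R^(2/3) = nQ / (1·√S) = 0.015 × 0.683 / (√0.0005501) = 0.4368.
Try y = 0.589 m: A R^(2/3) = 0.5176 — over.
Try y = 0.464 m: A R^(2/3) = 0.3691 — short.
Try y = 0.522 m: A R^(2/3) = 0.4366 — matches.

y_n = 0.522 m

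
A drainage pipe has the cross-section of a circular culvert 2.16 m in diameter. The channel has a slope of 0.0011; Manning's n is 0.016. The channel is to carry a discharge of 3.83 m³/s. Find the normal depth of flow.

y_n = 1.41 m

Manning's equation rearranged: A R^(2/3) = nQ / (1·√S) = 0.016 × 3.83 / (√0.0011) = 1.848.
At y = 1.61 m: A R^(2/3) = 2.2 — high.
At y = 0.991 m: A R^(2/3) = 1.047 — low.
At y = 1.41 m: A R^(2/3) = 1.849 — ≈ 1.848.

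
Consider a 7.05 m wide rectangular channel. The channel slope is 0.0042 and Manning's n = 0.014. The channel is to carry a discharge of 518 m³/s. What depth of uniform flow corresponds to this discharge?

Manning's equation rearranged: A R^(2/3) = nQ / (1·√S) = 0.014 × 518 / (√0.0042) = 111.9.
Trying y = 7.25 m: A R^(2/3) = 90.9 — low.
Trying y = 9.91 m: A R^(2/3) = 132.1 — high.
Trying y = 8.61 m: A R^(2/3) = 111.8 — ≈ 111.9.

y_n = 8.61 m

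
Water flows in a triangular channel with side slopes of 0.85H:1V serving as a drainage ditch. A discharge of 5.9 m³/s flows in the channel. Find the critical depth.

At critical depth, Q² T / (g A³) = 1, i.e. A³/T = Q²/g = 5.9²/9.81 = 3.548.
At y = 1.17 m: A³/T = 0.792 — low.
At y = 1.89 m: A³/T = 8.712 — high.
At y = 1.58 m: A³/T = 3.557 — matches.

y_c = 1.58 m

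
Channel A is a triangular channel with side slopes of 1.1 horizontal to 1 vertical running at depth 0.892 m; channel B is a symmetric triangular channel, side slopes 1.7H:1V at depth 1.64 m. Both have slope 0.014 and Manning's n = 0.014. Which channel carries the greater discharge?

channel B

Channel A: For a triangular section with side slope z = 1.1: A = zy² = 1.1×0.892² = 0.8752 m²; P = 2y√(1+z²) = 2×0.892×1.487 = 2.652 m. Hydraulic radius R = A/P = 0.8752/2.652 = 0.33 m. Q_A = (1/0.014)·0.8752·0.33^(2/3)·√0.014 = 3.532 m³/s.
Channel B: For a triangular section with side slope z = 1.7: A = zy² = 1.7×1.64² = 4.572 m²; P = 2y√(1+z²) = 2×1.64×1.972 = 6.469 m. Hydraulic radius R = A/P = 4.572/6.469 = 0.7068 m. Q_B = (1/0.014)·4.572·0.7068^(2/3)·√0.014 = 30.66 m³/s.
Q_A = 3.532 m³/s vs Q_B = 30.66 m³/s, so channel B carries more.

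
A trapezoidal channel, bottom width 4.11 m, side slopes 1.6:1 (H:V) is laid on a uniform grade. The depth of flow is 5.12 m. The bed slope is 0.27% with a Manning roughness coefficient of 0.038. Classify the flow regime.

subcritical

With bottom width b = 4.11 m and side slope z = 1.6: A = (b + zy)y = (4.11 + 1.6×5.12)×5.12 = 62.99 m²; P = b + 2y√(1+z²) = 4.11 + 2×5.12×1.887 = 23.43 m.
Hydraulic radius R = A/P = 62.99/23.43 = 2.688 m.
V = (1/n) R^(2/3) √S = (1/0.038) × 2.688^(2/3) × √0.0027 = 2.644 m/s. Hydraulic depth D_h = A/T = 62.99/20.49 = 3.073 m.
Froude number Fr = V/√(g·D_h) = 2.644/√(9.81×3.073) = 0.481, which is less than 1, so the flow is subcritical.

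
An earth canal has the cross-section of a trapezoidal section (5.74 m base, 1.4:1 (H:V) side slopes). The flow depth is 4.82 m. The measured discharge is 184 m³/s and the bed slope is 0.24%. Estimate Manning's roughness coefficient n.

With bottom width b = 5.74 m and side slope z = 1.4: A = (b + zy)y = (5.74 + 1.4×4.82)×4.82 = 60.19 m²; P = b + 2y√(1+z²) = 5.74 + 2×4.82×1.72 = 22.33 m.
Hydraulic radius R = A/P = 60.19/22.33 = 2.696 m.
Rearranging Manning's equation: n = (1/Q) A R^(2/3) S^(1/2) = (1/184) × 60.19 × 2.696^(2/3) × √0.0024 = 0.031.

n = 0.031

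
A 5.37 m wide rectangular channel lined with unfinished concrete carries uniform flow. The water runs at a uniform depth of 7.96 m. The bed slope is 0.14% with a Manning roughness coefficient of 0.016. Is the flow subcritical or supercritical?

Flow area A = b·y = 5.37 × 7.96 = 42.75 m². Wetted perimeter P = b + 2y = 5.37 + 2×7.96 = 21.29 m.
Hydraulic radius R = A/P = 42.75/21.29 = 2.008 m.
V = (1/n) R^(2/3) √S = (1/0.016) × 2.008^(2/3) × √0.0014 = 3.722 m/s. Hydraulic depth D_h = A/T = 42.75/5.37 = 7.96 m.
Froude number Fr = V/√(g·D_h) = 3.722/√(9.81×7.96) = 0.421, which is less than 1, so the flow is subcritical.

subcritical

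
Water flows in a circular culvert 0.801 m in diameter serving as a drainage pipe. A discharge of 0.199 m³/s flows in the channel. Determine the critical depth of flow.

At critical depth, Q² T / (g A³) = 1, i.e. A³/T = Q²/g = 0.199²/9.81 = 0.004037.
Trying y = 0.324 m: A³/T = 0.00887 — high.
Trying y = 0.264 m: A³/T = 0.00403 — close enough.

y_c = 0.264 m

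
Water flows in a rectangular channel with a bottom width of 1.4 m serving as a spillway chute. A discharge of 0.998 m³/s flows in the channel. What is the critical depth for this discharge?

y_c = 0.373 m

For a rectangular channel, critical depth y_c = (q²/g)^(1/3) where q = Q/b = 0.998/1.4 = 0.7129 m²/s.
So y_c = (0.7129²/9.81)^(1/3) = 0.373 m.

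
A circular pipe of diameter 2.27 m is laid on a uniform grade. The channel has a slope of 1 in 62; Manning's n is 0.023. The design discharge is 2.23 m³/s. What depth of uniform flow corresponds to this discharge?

Manning's equation rearranged: A R^(2/3) = nQ / (1·√S) = 0.023 × 2.23 / (√0.01613) = 0.4039.
At y = 0.666 m: A R^(2/3) = 0.5203 — over.
At y = 0.448 m: A R^(2/3) = 0.2365 — short.
At y = 0.585 m: A R^(2/3) = 0.4035 — matches.

y_n = 0.585 m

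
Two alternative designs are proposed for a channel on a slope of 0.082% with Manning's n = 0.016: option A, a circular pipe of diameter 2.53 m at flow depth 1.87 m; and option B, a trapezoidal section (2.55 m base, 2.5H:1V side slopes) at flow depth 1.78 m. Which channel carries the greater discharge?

Channel A: For a circular section of diameter D = 2.53 m at depth y = 1.87 m, the central angle is θ = 2 arccos(1 − 2y/D) = 4.139 rad. Then A = (D²/8)(θ − sin θ) = 3.984 m² and P = Dθ/2 = 5.236 m. Hydraulic radius R = A/P = 3.984/5.236 = 0.7609 m. Q_A = (1/0.016)·3.984·0.7609^(2/3)·√0.00082 = 5.942 m³/s.
Channel B: With bottom width b = 2.55 m and side slope z = 2.5: A = (b + zy)y = (2.55 + 2.5×1.78)×1.78 = 12.46 m²; P = b + 2y√(1+z²) = 2.55 + 2×1.78×2.693 = 12.14 m. Hydraulic radius R = A/P = 12.46/12.14 = 1.027 m. Q_B = (1/0.016)·12.46·1.027^(2/3)·√0.00082 = 22.7 m³/s.
Q_A = 5.942 m³/s vs Q_B = 22.7 m³/s, so channel B carries more.

channel B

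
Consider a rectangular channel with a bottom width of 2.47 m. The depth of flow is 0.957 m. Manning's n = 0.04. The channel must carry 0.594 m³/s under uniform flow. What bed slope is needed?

Flow area A = b·y = 2.47 × 0.957 = 2.364 m². Wetted perimeter P = b + 2y = 2.47 + 2×0.957 = 4.384 m.
Hydraulic radius R = A/P = 2.364/4.384 = 0.5392 m.
From Manning's equation, S = [nQ / (1 A R^(2/3))]² = [0.04 × 0.594 / (1 × 2.364 × 0.5392^(2/3))]² = 0.00023.

S = 0.00023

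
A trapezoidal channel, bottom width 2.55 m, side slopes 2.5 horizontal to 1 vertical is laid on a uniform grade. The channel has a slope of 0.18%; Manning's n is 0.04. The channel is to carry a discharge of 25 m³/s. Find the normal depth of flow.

y_n = 2.35 m

Manning's equation rearranged: A R^(2/3) = nQ / (1·√S) = 0.04 × 25 / (√0.0018) = 23.57.
Trying y = 1.65 m: A R^(2/3) = 10.74 — short.
Trying y = 2.35 m: A R^(2/3) = 23.61 — close enough.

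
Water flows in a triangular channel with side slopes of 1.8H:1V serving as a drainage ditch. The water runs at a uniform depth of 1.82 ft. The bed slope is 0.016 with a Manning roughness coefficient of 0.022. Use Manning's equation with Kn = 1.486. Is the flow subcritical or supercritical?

For a triangular section with side slope z = 1.8: A = zy² = 1.8×1.82² = 5.962 ft²; P = 2y√(1+z²) = 2×1.82×2.059 = 7.495 ft.
Hydraulic radius R = A/P = 5.962/7.495 = 0.7955 ft.
V = (1.486/n) R^(2/3) √S = (1.486/0.022) × 0.7955^(2/3) × √0.016 = 7.335 ft/s. Hydraulic depth D_h = A/T = 5.962/6.552 = 0.91 ft.
Froude number Fr = V/√(g·D_h) = 7.335/√(32.2×0.91) = 1.36, which is greater than 1, so the flow is supercritical.

supercritical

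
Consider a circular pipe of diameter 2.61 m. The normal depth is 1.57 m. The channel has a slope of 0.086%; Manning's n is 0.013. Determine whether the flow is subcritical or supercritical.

subcritical

For a circular section of diameter D = 2.61 m at depth y = 1.57 m, the central angle is θ = 2 arccos(1 − 2y/D) = 3.551 rad. Then A = (D²/8)(θ − sin θ) = 3.362 m² and P = Dθ/2 = 4.633 m.
Hydraulic radius R = A/P = 3.362/4.633 = 0.7256 m.
V = (1/n) R^(2/3) √S = (1/0.013) × 0.7256^(2/3) × √0.00086 = 1.822 m/s. Hydraulic depth D_h = A/T = 3.362/2.556 = 1.316 m.
Froude number Fr = V/√(g·D_h) = 1.822/√(9.81×1.316) = 0.507, which is less than 1, so the flow is subcritical.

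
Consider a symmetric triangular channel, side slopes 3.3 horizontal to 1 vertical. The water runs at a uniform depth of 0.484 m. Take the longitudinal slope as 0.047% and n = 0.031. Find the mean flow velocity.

V = 0.264 m/s

For a triangular section with side slope z = 3.3: A = zy² = 3.3×0.484² = 0.773 m²; P = 2y√(1+z²) = 2×0.484×3.448 = 3.338 m.
Hydraulic radius R = A/P = 0.773/3.338 = 0.2316 m.
From Manning's equation, V = (1/n) R^(2/3) S^(1/2) = (1/0.031) × 0.2316^(2/3) × 0.00047^(1/2) = 0.264 m/s.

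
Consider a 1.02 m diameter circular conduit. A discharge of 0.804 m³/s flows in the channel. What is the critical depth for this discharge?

y_c = 0.508 m

At critical depth, Q² T / (g A³) = 1, i.e. A³/T = Q²/g = 0.804²/9.81 = 0.06589.
At y = 0.607 m: A³/T = 0.1301 — too large.
At y = 0.37 m: A³/T = 0.01953 — too small.
At y = 0.508 m: A³/T = 0.06587 — close enough.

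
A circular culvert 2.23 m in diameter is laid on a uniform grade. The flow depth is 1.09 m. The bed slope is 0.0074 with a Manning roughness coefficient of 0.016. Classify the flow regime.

For a circular section of diameter D = 2.23 m at depth y = 1.09 m, the central angle is θ = 2 arccos(1 − 2y/D) = 3.097 rad. Then A = (D²/8)(θ − sin θ) = 1.897 m² and P = Dθ/2 = 3.453 m.
Hydraulic radius R = A/P = 1.897/3.453 = 0.5494 m.
V = (1/n) R^(2/3) √S = (1/0.016) × 0.5494^(2/3) × √0.0074 = 3.607 m/s. Hydraulic depth D_h = A/T = 1.897/2.229 = 0.8509 m.
Froude number Fr = V/√(g·D_h) = 3.607/√(9.81×0.8509) = 1.25, which is greater than 1, so the flow is supercritical.

supercritical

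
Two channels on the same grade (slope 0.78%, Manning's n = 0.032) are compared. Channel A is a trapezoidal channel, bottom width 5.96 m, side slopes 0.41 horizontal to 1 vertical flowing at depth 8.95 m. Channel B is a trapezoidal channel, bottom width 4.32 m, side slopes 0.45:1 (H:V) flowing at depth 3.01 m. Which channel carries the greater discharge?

Channel A: With bottom width b = 5.96 m and side slope z = 0.41: A = (b + zy)y = (5.96 + 0.41×8.95)×8.95 = 86.18 m²; P = b + 2y√(1+z²) = 5.96 + 2×8.95×1.081 = 25.31 m. Hydraulic radius R = A/P = 86.18/25.31 = 3.406 m. Q_A = (1/0.032)·86.18·3.406^(2/3)·√0.0078 = 538.4 m³/s.
Channel B: With bottom width b = 4.32 m and side slope z = 0.45: A = (b + zy)y = (4.32 + 0.45×3.01)×3.01 = 17.08 m²; P = b + 2y√(1+z²) = 4.32 + 2×3.01×1.097 = 10.92 m. Hydraulic radius R = A/P = 17.08/10.92 = 1.564 m. Q_B = (1/0.032)·17.08·1.564^(2/3)·√0.0078 = 63.51 m³/s.
Q_A = 538.4 m³/s vs Q_B = 63.51 m³/s, so channel A carries more.

channel A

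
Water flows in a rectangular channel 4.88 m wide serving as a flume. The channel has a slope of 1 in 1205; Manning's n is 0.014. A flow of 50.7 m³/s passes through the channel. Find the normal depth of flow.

y_n = 3.86 m

Manning's equation rearranged: A R^(2/3) = nQ / (1·√S) = 0.014 × 50.7 / (√0.0008299) = 24.64.
Trying y = 4.67 m: A R^(2/3) = 31.21 — over.
Trying y = 3.25 m: A R^(2/3) = 19.79 — short.
Trying y = 3.86 m: A R^(2/3) = 24.63 — ≈ 24.64.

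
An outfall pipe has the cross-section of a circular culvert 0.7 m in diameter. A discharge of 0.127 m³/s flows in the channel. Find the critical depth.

y_c = 0.218 m

At critical depth, Q² T / (g A³) = 1, i.e. A³/T = Q²/g = 0.127²/9.81 = 0.001644.
Trying y = 0.181 m: A³/T = 0.0008011 — low.
Trying y = 0.262 m: A³/T = 0.003355 — high.
Trying y = 0.218 m: A³/T = 0.00165 — matches.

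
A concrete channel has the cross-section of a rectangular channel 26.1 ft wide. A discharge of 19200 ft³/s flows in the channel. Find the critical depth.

y_c = 25.6 ft

For a rectangular channel, critical depth y_c = (q²/g)^(1/3) where q = Q/b = 19200/26.1 = 735.6 ft²/s.
So y_c = (735.6²/32.2)^(1/3) = 25.6 ft.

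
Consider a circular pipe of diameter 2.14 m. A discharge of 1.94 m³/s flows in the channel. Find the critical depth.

At critical depth, Q² T / (g A³) = 1, i.e. A³/T = Q²/g = 1.94²/9.81 = 0.3836.
Trying y = 0.539 m: A³/T = 0.1931 — low.
Trying y = 0.733 m: A³/T = 0.6364 — high.
Trying y = 0.643 m: A³/T = 0.3834 — matches.

y_c = 0.643 m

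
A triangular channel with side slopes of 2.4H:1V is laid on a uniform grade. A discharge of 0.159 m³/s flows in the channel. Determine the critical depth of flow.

y_c = 0.246 m

At critical depth, Q² T / (g A³) = 1, i.e. A³/T = Q²/g = 0.159²/9.81 = 0.002577.
Trying y = 0.313 m: A³/T = 0.008652 — high.
Trying y = 0.21 m: A³/T = 0.001176 — low.
Trying y = 0.246 m: A³/T = 0.002595 — matches.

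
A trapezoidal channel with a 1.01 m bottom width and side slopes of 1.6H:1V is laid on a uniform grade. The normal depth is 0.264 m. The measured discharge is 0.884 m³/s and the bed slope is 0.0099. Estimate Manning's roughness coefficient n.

With bottom width b = 1.01 m and side slope z = 1.6: A = (b + zy)y = (1.01 + 1.6×0.264)×0.264 = 0.3782 m²; P = b + 2y√(1+z²) = 1.01 + 2×0.264×1.887 = 2.006 m.
Hydraulic radius R = A/P = 0.3782/2.006 = 0.1885 m.
Rearranging Manning's equation: n = (1/Q) A R^(2/3) S^(1/2) = (1/0.884) × 0.3782 × 0.1885^(2/3) × √0.0099 = 0.014.

n = 0.014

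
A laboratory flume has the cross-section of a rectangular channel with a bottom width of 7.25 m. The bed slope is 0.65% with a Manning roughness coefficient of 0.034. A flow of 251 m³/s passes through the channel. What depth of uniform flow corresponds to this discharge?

y_n = 7.95 m

Manning's equation rearranged: A R^(2/3) = nQ / (1·√S) = 0.034 × 251 / (√0.0065) = 105.9.
Try y = 9.19 m: A R^(2/3) = 126 — high.
Try y = 6.55 m: A R^(2/3) = 83.55 — low.
Try y = 7.95 m: A R^(2/3) = 105.9 — close enough.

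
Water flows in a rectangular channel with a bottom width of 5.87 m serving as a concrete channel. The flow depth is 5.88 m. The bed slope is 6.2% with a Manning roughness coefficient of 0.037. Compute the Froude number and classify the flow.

supercritical

Flow area A = b·y = 5.87 × 5.88 = 34.52 m². Wetted perimeter P = b + 2y = 5.87 + 2×5.88 = 17.63 m.
Hydraulic radius R = A/P = 34.52/17.63 = 1.958 m.
V = (1/n) R^(2/3) √S = (1/0.037) × 1.958^(2/3) × √0.062 = 10.53 m/s. Hydraulic depth D_h = A/T = 34.52/5.87 = 5.88 m.
Froude number Fr = V/√(g·D_h) = 10.53/√(9.81×5.88) = 1.39, which is greater than 1, so the flow is supercritical.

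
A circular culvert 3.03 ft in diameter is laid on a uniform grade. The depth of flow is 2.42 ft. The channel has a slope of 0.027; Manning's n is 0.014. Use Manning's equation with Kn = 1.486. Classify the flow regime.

For a circular section of diameter D = 3.03 ft at depth y = 2.42 ft, the central angle is θ = 2 arccos(1 − 2y/D) = 4.422 rad. Then A = (D²/8)(θ − sin θ) = 6.174 ft² and P = Dθ/2 = 6.699 ft.
Hydraulic radius R = A/P = 6.174/6.699 = 0.9216 ft.
V = (1.486/n) R^(2/3) √S = (1.486/0.014) × 0.9216^(2/3) × √0.027 = 16.52 ft/s. Hydraulic depth D_h = A/T = 6.174/2.43 = 2.541 ft.
Froude number Fr = V/√(g·D_h) = 16.52/√(32.2×2.541) = 1.83, which is greater than 1, so the flow is supercritical.

supercritical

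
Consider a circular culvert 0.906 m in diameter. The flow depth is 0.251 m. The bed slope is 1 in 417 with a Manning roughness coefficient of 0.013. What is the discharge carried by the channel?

For a circular section of diameter D = 0.906 m at depth y = 0.251 m, the central angle is θ = 2 arccos(1 − 2y/D) = 2.217 rad. Then A = (D²/8)(θ − sin θ) = 0.1456 m² and P = Dθ/2 = 1.004 m.
Hydraulic radius R = A/P = 0.1456/1.004 = 0.145 m.
Manning's equation: Q = (1/n) A R^(2/3) S^(1/2) = (1/0.013) × 0.1456 × 0.145^(2/3) × 0.002398^(1/2) = 0.151 m³/s.

Q = 0.151 m³/s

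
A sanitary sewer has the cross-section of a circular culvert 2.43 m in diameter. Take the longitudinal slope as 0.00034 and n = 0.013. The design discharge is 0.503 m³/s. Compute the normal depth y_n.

Manning's equation rearranged: A R^(2/3) = nQ / (1·√S) = 0.013 × 0.503 / (√0.00034) = 0.3546.
At y = 0.625 m: A R^(2/3) = 0.482 — over.
At y = 0.536 m: A R^(2/3) = 0.3549 — ≈ 0.3546.

y_n = 0.536 m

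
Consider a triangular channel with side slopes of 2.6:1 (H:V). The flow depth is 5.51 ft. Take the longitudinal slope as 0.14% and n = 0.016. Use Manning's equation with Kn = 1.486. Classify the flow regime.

subcritical

For a triangular section with side slope z = 2.6: A = zy² = 2.6×5.51² = 78.94 ft²; P = 2y√(1+z²) = 2×5.51×2.786 = 30.7 ft.
Hydraulic radius R = A/P = 78.94/30.7 = 2.571 ft.
V = (1.486/n) R^(2/3) √S = (1.486/0.016) × 2.571^(2/3) × √0.0014 = 6.522 ft/s. Hydraulic depth D_h = A/T = 78.94/28.65 = 2.755 ft.
Froude number Fr = V/√(g·D_h) = 6.522/√(32.2×2.755) = 0.692, which is less than 1, so the flow is subcritical.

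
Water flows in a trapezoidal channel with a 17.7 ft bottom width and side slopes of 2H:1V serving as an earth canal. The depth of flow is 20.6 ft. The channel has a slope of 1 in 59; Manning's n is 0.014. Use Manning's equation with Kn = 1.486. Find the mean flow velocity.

With bottom width b = 17.7 ft and side slope z = 2: A = (b + zy)y = (17.7 + 2×20.6)×20.6 = 1213 ft²; P = b + 2y√(1+z²) = 17.7 + 2×20.6×2.236 = 109.8 ft.
Hydraulic radius R = A/P = 1213/109.8 = 11.05 ft.
From Manning's equation, V = (1.486/n) R^(2/3) S^(1/2) = (1.486/0.014) × 11.05^(2/3) × 0.01695^(1/2) = 68.5 ft/s.

V = 68.5 ft/s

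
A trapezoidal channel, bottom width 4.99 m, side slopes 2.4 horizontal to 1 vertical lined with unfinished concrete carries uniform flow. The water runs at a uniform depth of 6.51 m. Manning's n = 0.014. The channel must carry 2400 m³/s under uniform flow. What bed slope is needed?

S = 0.012

With bottom width b = 4.99 m and side slope z = 2.4: A = (b + zy)y = (4.99 + 2.4×6.51)×6.51 = 134.2 m²; P = b + 2y√(1+z²) = 4.99 + 2×6.51×2.6 = 38.84 m.
Hydraulic radius R = A/P = 134.2/38.84 = 3.455 m.
From Manning's equation, S = [nQ / (1 A R^(2/3))]² = [0.014 × 2400 / (1 × 134.2 × 3.455^(2/3))]² = 0.012.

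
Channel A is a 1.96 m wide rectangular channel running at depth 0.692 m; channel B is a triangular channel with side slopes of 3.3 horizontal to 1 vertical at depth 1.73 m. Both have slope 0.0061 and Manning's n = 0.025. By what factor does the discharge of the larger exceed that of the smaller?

11.7

Channel A: Flow area A = b·y = 1.96 × 0.692 = 1.356 m². Wetted perimeter P = b + 2y = 1.96 + 2×0.692 = 3.344 m. Hydraulic radius R = A/P = 1.356/3.344 = 0.4056 m. Q_A = (1/0.025)·1.356·0.4056^(2/3)·√0.0061 = 2.322 m³/s.
Channel B: For a triangular section with side slope z = 3.3: A = zy² = 3.3×1.73² = 9.877 m²; P = 2y√(1+z²) = 2×1.73×3.448 = 11.93 m. Hydraulic radius R = A/P = 9.877/11.93 = 0.8278 m. Q_B = (1/0.025)·9.877·0.8278^(2/3)·√0.0061 = 27.2 m³/s.
The larger discharge is 27.2 m³/s and the smaller is 2.322 m³/s; the ratio is 11.7.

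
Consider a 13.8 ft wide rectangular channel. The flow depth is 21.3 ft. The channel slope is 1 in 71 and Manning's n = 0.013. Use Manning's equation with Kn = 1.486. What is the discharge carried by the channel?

Q = 12000 ft³/s

Flow area A = b·y = 13.8 × 21.3 = 293.9 ft². Wetted perimeter P = b + 2y = 13.8 + 2×21.3 = 56.4 ft.
Hydraulic radius R = A/P = 293.9/56.4 = 5.212 ft.
Manning's equation: Q = (1.486/n) A R^(2/3) S^(1/2) = (1.486/0.013) × 293.9 × 5.212^(2/3) × 0.01408^(1/2) = 12000 ft³/s.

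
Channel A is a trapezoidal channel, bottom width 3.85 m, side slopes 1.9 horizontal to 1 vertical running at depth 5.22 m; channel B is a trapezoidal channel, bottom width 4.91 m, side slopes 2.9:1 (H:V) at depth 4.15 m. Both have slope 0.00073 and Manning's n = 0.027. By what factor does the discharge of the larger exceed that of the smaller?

Channel A: With bottom width b = 3.85 m and side slope z = 1.9: A = (b + zy)y = (3.85 + 1.9×5.22)×5.22 = 71.87 m²; P = b + 2y√(1+z²) = 3.85 + 2×5.22×2.147 = 26.27 m. Hydraulic radius R = A/P = 71.87/26.27 = 2.736 m. Q_A = (1/0.027)·71.87·2.736^(2/3)·√0.00073 = 140.7 m³/s.
Channel B: With bottom width b = 4.91 m and side slope z = 2.9: A = (b + zy)y = (4.91 + 2.9×4.15)×4.15 = 70.32 m²; P = b + 2y√(1+z²) = 4.91 + 2×4.15×3.068 = 30.37 m. Hydraulic radius R = A/P = 70.32/30.37 = 2.315 m. Q_B = (1/0.027)·70.32·2.315^(2/3)·√0.00073 = 123.2 m³/s.
The larger discharge is 140.7 m³/s and the smaller is 123.2 m³/s; the ratio is 1.14.

1.14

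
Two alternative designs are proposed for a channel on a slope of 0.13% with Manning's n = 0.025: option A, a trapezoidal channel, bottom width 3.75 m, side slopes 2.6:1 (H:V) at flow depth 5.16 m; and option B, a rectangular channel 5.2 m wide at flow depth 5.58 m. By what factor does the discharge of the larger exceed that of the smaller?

Channel A: With bottom width b = 3.75 m and side slope z = 2.6: A = (b + zy)y = (3.75 + 2.6×5.16)×5.16 = 88.58 m²; P = b + 2y√(1+z²) = 3.75 + 2×5.16×2.786 = 32.5 m. Hydraulic radius R = A/P = 88.58/32.5 = 2.726 m. Q_A = (1/0.025)·88.58·2.726^(2/3)·√0.0013 = 249.3 m³/s.
Channel B: Flow area A = b·y = 5.2 × 5.58 = 29.02 m². Wetted perimeter P = b + 2y = 5.2 + 2×5.58 = 16.36 m. Hydraulic radius R = A/P = 29.02/16.36 = 1.774 m. Q_B = (1/0.025)·29.02·1.774^(2/3)·√0.0013 = 61.32 m³/s.
The larger discharge is 249.3 m³/s and the smaller is 61.32 m³/s; the ratio is 4.07.

4.07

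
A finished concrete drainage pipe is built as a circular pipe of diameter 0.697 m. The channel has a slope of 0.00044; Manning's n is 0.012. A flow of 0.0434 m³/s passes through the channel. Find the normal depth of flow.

y_n = 0.216 m

Manning's equation rearranged: A R^(2/3) = nQ / (1·√S) = 0.012 × 0.0434 / (√0.00044) = 0.02483.
At y = 0.269 m: A R^(2/3) = 0.03756 — too large.
At y = 0.169 m: A R^(2/3) = 0.01534 — too small.
At y = 0.216 m: A R^(2/3) = 0.02482 — matches.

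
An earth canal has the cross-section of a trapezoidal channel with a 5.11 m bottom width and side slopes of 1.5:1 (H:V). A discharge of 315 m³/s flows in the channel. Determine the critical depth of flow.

At critical depth, Q² T / (g A³) = 1, i.e. A³/T = Q²/g = 315²/9.81 = 10110.
At y = 5.34 m: A³/T = 16280 — high.
At y = 3.86 m: A³/T = 4463 — low.
At y = 4.75 m: A³/T = 10140 — matches.

y_c = 4.75 m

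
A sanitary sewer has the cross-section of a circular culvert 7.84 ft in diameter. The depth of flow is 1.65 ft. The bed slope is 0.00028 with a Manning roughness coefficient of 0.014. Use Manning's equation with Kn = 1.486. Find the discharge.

For a circular section of diameter D = 7.84 ft at depth y = 1.65 ft, the central angle is θ = 2 arccos(1 − 2y/D) = 1.906 rad. Then A = (D²/8)(θ − sin θ) = 7.393 ft² and P = Dθ/2 = 7.473 ft.
Hydraulic radius R = A/P = 7.393/7.473 = 0.9892 ft.
Manning's equation: Q = (1.486/n) A R^(2/3) S^(1/2) = (1.486/0.014) × 7.393 × 0.9892^(2/3) × 0.00028^(1/2) = 13 ft³/s.

Q = 13 ft³/s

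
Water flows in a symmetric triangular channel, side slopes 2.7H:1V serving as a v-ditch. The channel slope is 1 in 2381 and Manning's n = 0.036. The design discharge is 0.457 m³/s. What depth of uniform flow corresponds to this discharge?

Manning's equation rearranged: A R^(2/3) = nQ / (1·√S) = 0.036 × 0.457 / (√0.00042) = 0.8028.
Trying y = 0.961 m: A R^(2/3) = 1.466 — over.
Trying y = 0.767 m: A R^(2/3) = 0.8033 — close enough.

y_n = 0.767 m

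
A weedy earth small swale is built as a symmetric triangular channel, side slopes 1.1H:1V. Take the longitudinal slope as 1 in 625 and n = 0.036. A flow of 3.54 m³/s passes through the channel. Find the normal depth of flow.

Manning's equation rearranged: A R^(2/3) = nQ / (1·√S) = 0.036 × 3.54 / (√0.0016) = 3.186.
At y = 2.1 m: A R^(2/3) = 4.1 — high.
At y = 1.34 m: A R^(2/3) = 1.237 — low.
At y = 1.91 m: A R^(2/3) = 3.184 — ≈ 3.186.

y_n = 1.91 m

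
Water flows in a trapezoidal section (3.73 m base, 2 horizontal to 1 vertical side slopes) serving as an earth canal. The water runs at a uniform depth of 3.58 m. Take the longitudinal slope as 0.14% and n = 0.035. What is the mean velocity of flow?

V = 1.68 m/s

With bottom width b = 3.73 m and side slope z = 2: A = (b + zy)y = (3.73 + 2×3.58)×3.58 = 38.99 m²; P = b + 2y√(1+z²) = 3.73 + 2×3.58×2.236 = 19.74 m.
Hydraulic radius R = A/P = 38.99/19.74 = 1.975 m.
From Manning's equation, V = (1/n) R^(2/3) S^(1/2) = (1/0.035) × 1.975^(2/3) × 0.0014^(1/2) = 1.68 m/s.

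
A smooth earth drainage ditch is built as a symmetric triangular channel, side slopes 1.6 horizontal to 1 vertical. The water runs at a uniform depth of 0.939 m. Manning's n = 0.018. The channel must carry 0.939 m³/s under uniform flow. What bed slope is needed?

For a triangular section with side slope z = 1.6: A = zy² = 1.6×0.939² = 1.411 m²; P = 2y√(1+z²) = 2×0.939×1.887 = 3.543 m.
Hydraulic radius R = A/P = 1.411/3.543 = 0.3981 m.
From Manning's equation, S = [nQ / (1 A R^(2/3))]² = [0.018 × 0.939 / (1 × 1.411 × 0.3981^(2/3))]² = 0.00049.

S = 0.00049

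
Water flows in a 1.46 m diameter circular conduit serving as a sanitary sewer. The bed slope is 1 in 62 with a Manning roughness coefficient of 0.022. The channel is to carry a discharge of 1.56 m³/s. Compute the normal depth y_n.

Manning's equation rearranged: A R^(2/3) = nQ / (1·√S) = 0.022 × 1.56 / (√0.01613) = 0.2702.
At y = 0.665 m: A R^(2/3) = 0.3638 — too large.
At y = 0.388 m: A R^(2/3) = 0.1322 — too small.
At y = 0.564 m: A R^(2/3) = 0.2703 — close enough.

y_n = 0.564 m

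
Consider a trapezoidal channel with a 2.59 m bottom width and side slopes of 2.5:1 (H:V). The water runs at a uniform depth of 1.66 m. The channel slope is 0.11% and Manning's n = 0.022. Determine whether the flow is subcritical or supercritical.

With bottom width b = 2.59 m and side slope z = 2.5: A = (b + zy)y = (2.59 + 2.5×1.66)×1.66 = 11.19 m²; P = b + 2y√(1+z²) = 2.59 + 2×1.66×2.693 = 11.53 m.
Hydraulic radius R = A/P = 11.19/11.53 = 0.9704 m.
V = (1/n) R^(2/3) √S = (1/0.022) × 0.9704^(2/3) × √0.0011 = 1.478 m/s. Hydraulic depth D_h = A/T = 11.19/10.89 = 1.027 m.
Froude number Fr = V/√(g·D_h) = 1.478/√(9.81×1.027) = 0.465, which is less than 1, so the flow is subcritical.

subcritical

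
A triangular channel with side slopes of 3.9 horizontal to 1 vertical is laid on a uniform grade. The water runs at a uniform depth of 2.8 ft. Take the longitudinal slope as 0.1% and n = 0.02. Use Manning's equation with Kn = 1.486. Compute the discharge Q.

For a triangular section with side slope z = 3.9: A = zy² = 3.9×2.8² = 30.58 ft²; P = 2y√(1+z²) = 2×2.8×4.026 = 22.55 ft.
Hydraulic radius R = A/P = 30.58/22.55 = 1.356 ft.
Manning's equation: Q = (1.486/n) A R^(2/3) S^(1/2) = (1.486/0.02) × 30.58 × 1.356^(2/3) × 0.001^(1/2) = 88 ft³/s.

Q = 88 ft³/s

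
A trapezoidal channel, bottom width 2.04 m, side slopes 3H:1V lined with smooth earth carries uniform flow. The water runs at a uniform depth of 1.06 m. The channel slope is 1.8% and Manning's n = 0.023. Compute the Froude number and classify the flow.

With bottom width b = 2.04 m and side slope z = 3: A = (b + zy)y = (2.04 + 3×1.06)×1.06 = 5.533 m²; P = b + 2y√(1+z²) = 2.04 + 2×1.06×3.162 = 8.744 m.
Hydraulic radius R = A/P = 5.533/8.744 = 0.6328 m.
V = (1/n) R^(2/3) √S = (1/0.023) × 0.6328^(2/3) × √0.018 = 4.3 m/s. Hydraulic depth D_h = A/T = 5.533/8.4 = 0.6587 m.
Froude number Fr = V/√(g·D_h) = 4.3/√(9.81×0.6587) = 1.69, which is greater than 1, so the flow is supercritical.

supercritical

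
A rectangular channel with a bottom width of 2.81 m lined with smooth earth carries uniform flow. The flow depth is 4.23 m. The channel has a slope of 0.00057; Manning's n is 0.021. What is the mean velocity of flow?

Flow area A = b·y = 2.81 × 4.23 = 11.89 m². Wetted perimeter P = b + 2y = 2.81 + 2×4.23 = 11.27 m.
Hydraulic radius R = A/P = 11.89/11.27 = 1.055 m.
From Manning's equation, V = (1/n) R^(2/3) S^(1/2) = (1/0.021) × 1.055^(2/3) × 0.00057^(1/2) = 1.18 m/s.

V = 1.18 m/s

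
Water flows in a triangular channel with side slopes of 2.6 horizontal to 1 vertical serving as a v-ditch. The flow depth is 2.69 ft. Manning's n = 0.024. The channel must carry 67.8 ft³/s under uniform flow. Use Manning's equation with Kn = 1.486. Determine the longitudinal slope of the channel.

S = 0.0025

For a triangular section with side slope z = 2.6: A = zy² = 2.6×2.69² = 18.81 ft²; P = 2y√(1+z²) = 2×2.69×2.786 = 14.99 ft.
Hydraulic radius R = A/P = 18.81/14.99 = 1.255 ft.
From Manning's equation, S = [nQ / (1.486 A R^(2/3))]² = [0.024 × 67.8 / (1.486 × 18.81 × 1.255^(2/3))]² = 0.0025.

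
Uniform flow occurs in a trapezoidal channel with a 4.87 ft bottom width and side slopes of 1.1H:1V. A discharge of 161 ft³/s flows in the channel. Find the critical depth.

y_c = 2.64 ft

At critical depth, Q² T / (g A³) = 1, i.e. A³/T = Q²/g = 161²/32.2 = 805.
Trying y = 3.05 ft: A³/T = 1363 — over.
Trying y = 2.64 ft: A³/T = 809.6 — ≈ 805.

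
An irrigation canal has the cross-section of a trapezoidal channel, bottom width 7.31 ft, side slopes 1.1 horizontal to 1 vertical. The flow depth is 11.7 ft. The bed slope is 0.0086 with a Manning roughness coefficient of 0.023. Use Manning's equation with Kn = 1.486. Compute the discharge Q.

With bottom width b = 7.31 ft and side slope z = 1.1: A = (b + zy)y = (7.31 + 1.1×11.7)×11.7 = 236.1 ft²; P = b + 2y√(1+z²) = 7.31 + 2×11.7×1.487 = 42.1 ft.
Hydraulic radius R = A/P = 236.1/42.1 = 5.609 ft.
Manning's equation: Q = (1.486/n) A R^(2/3) S^(1/2) = (1.486/0.023) × 236.1 × 5.609^(2/3) × 0.0086^(1/2) = 4470 ft³/s.

Q = 4470 ft³/s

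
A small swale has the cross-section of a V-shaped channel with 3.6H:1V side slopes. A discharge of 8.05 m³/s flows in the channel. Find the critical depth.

At critical depth, Q² T / (g A³) = 1, i.e. A³/T = Q²/g = 8.05²/9.81 = 6.606.
At y = 1.24 m: A³/T = 19 — over.
At y = 0.764 m: A³/T = 1.687 — short.
At y = 1 m: A³/T = 6.48 — matches.

y_c = 1 m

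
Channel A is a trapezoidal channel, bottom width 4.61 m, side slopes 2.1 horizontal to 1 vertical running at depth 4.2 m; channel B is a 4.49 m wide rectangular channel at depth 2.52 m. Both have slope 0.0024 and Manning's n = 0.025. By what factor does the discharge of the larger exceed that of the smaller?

Channel A: With bottom width b = 4.61 m and side slope z = 2.1: A = (b + zy)y = (4.61 + 2.1×4.2)×4.2 = 56.41 m²; P = b + 2y√(1+z²) = 4.61 + 2×4.2×2.326 = 24.15 m. Hydraulic radius R = A/P = 56.41/24.15 = 2.336 m. Q_A = (1/0.025)·56.41·2.336^(2/3)·√0.0024 = 194.6 m³/s.
Channel B: Flow area A = b·y = 4.49 × 2.52 = 11.31 m². Wetted perimeter P = b + 2y = 4.49 + 2×2.52 = 9.53 m. Hydraulic radius R = A/P = 11.31/9.53 = 1.187 m. Q_B = (1/0.025)·11.31·1.187^(2/3)·√0.0024 = 24.86 m³/s.
The larger discharge is 194.6 m³/s and the smaller is 24.86 m³/s; the ratio is 7.83.

7.83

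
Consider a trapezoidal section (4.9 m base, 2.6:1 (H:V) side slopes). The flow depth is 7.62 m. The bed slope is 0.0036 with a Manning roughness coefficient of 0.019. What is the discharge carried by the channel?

Q = 1490 m³/s

With bottom width b = 4.9 m and side slope z = 2.6: A = (b + zy)y = (4.9 + 2.6×7.62)×7.62 = 188.3 m²; P = b + 2y√(1+z²) = 4.9 + 2×7.62×2.786 = 47.35 m.
Hydraulic radius R = A/P = 188.3/47.35 = 3.977 m.
Manning's equation: Q = (1/n) A R^(2/3) S^(1/2) = (1/0.019) × 188.3 × 3.977^(2/3) × 0.0036^(1/2) = 1490 m³/s.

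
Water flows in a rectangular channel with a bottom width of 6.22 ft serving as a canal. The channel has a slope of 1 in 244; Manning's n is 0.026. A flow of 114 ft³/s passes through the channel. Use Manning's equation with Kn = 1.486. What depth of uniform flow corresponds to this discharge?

Manning's equation rearranged: A R^(2/3) = nQ / (1.486·√S) = 0.026 × 114 / (1.486 × √0.004098) = 31.16.
At y = 2.96 ft: A R^(2/3) = 24.3 — low.
At y = 3.88 ft: A R^(2/3) = 34.73 — high.
At y = 3.57 ft: A R^(2/3) = 31.16 — close enough.

y_n = 3.57 ft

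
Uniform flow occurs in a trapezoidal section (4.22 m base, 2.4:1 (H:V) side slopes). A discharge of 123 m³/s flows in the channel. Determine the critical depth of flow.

At critical depth, Q² T / (g A³) = 1, i.e. A³/T = Q²/g = 123²/9.81 = 1542.
At y = 2.16 m: A³/T = 574.5 — low.
At y = 3.39 m: A³/T = 3586 — high.
At y = 2.76 m: A³/T = 1535 — close enough.

y_c = 2.76 m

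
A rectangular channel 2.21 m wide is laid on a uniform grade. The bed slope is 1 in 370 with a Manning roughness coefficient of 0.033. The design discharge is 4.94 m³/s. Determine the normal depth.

Manning's equation rearranged: A R^(2/3) = nQ / (1·√S) = 0.033 × 4.94 / (√0.002703) = 3.136.
Trying y = 1.42 m: A R^(2/3) = 2.285 — low.
Trying y = 2.05 m: A R^(2/3) = 3.633 — high.
Trying y = 1.82 m: A R^(2/3) = 3.133 — ≈ 3.136.

y_n = 1.82 m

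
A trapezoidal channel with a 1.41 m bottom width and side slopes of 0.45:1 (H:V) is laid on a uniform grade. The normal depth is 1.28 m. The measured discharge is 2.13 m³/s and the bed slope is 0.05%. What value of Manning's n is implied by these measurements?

n = 0.019

With bottom width b = 1.41 m and side slope z = 0.45: A = (b + zy)y = (1.41 + 0.45×1.28)×1.28 = 2.542 m²; P = b + 2y√(1+z²) = 1.41 + 2×1.28×1.097 = 4.217 m.
Hydraulic radius R = A/P = 2.542/4.217 = 0.6028 m.
Rearranging Manning's equation: n = (1/Q) A R^(2/3) S^(1/2) = (1/2.13) × 2.542 × 0.6028^(2/3) × √0.0005 = 0.019.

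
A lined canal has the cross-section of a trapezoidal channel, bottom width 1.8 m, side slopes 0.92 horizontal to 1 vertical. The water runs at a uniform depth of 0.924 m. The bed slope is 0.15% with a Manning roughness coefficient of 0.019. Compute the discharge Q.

Q = 3.42 m³/s

With bottom width b = 1.8 m and side slope z = 0.92: A = (b + zy)y = (1.8 + 0.92×0.924)×0.924 = 2.449 m²; P = b + 2y√(1+z²) = 1.8 + 2×0.924×1.359 = 4.311 m.
Hydraulic radius R = A/P = 2.449/4.311 = 0.568 m.
Manning's equation: Q = (1/n) A R^(2/3) S^(1/2) = (1/0.019) × 2.449 × 0.568^(2/3) × 0.0015^(1/2) = 3.42 m³/s.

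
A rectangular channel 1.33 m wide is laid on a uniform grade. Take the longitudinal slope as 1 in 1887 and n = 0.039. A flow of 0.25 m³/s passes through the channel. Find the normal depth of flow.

Manning's equation rearranged: A R^(2/3) = nQ / (1·√S) = 0.039 × 0.25 / (√0.0005299) = 0.4235.
Trying y = 0.589 m: A R^(2/3) = 0.3606 — low.
Trying y = 0.843 m: A R^(2/3) = 0.5797 — high.
Trying y = 0.664 m: A R^(2/3) = 0.4236 — matches.

y_n = 0.664 m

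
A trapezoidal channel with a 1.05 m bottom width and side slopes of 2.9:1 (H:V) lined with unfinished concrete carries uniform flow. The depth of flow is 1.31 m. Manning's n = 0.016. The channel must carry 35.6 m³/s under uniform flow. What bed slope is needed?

With bottom width b = 1.05 m and side slope z = 2.9: A = (b + zy)y = (1.05 + 2.9×1.31)×1.31 = 6.352 m²; P = b + 2y√(1+z²) = 1.05 + 2×1.31×3.068 = 9.087 m.
Hydraulic radius R = A/P = 6.352/9.087 = 0.699 m.
From Manning's equation, S = [nQ / (1 A R^(2/3))]² = [0.016 × 35.6 / (1 × 6.352 × 0.699^(2/3))]² = 0.013.

S = 0.013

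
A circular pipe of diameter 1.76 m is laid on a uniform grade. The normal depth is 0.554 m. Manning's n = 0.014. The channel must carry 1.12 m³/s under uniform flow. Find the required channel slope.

S = 0.00269

For a circular section of diameter D = 1.76 m at depth y = 0.554 m, the central angle is θ = 2 arccos(1 − 2y/D) = 2.383 rad. Then A = (D²/8)(θ − sin θ) = 0.6561 m² and P = Dθ/2 = 2.097 m.
Hydraulic radius R = A/P = 0.6561/2.097 = 0.3129 m.
From Manning's equation, S = [nQ / (1 A R^(2/3))]² = [0.014 × 1.12 / (1 × 0.6561 × 0.3129^(2/3))]² = 0.00269.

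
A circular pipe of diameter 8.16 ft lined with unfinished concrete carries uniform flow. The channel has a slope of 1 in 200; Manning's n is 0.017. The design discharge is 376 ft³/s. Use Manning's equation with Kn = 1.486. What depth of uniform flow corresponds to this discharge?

y_n = 5.14 ft

Manning's equation rearranged: A R^(2/3) = nQ / (1.486·√S) = 0.017 × 376 / (1.486 × √0.005) = 60.83.
At y = 3.76 ft: A R^(2/3) = 36.53 — too small.
At y = 5.14 ft: A R^(2/3) = 60.8 — matches.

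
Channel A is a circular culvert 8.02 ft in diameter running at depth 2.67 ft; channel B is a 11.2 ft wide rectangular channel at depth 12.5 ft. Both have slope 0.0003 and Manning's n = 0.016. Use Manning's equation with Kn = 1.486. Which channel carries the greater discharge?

Channel A: For a circular section of diameter D = 8.02 ft at depth y = 2.67 ft, the central angle is θ = 2 arccos(1 − 2y/D) = 2.46 rad. Then A = (D²/8)(θ − sin θ) = 14.72 ft² and P = Dθ/2 = 9.865 ft. Hydraulic radius R = A/P = 14.72/9.865 = 1.492 ft. Q_A = (1.486/0.016)·14.72·1.492^(2/3)·√0.0003 = 30.9 ft³/s.
Channel B: Flow area A = b·y = 11.2 × 12.5 = 140 ft². Wetted perimeter P = b + 2y = 11.2 + 2×12.5 = 36.2 ft. Hydraulic radius R = A/P = 140/36.2 = 3.867 ft. Q_B = (1.486/0.016)·140·3.867^(2/3)·√0.0003 = 554.9 ft³/s.
Q_A = 30.9 ft³/s vs Q_B = 554.9 ft³/s, so channel B carries more.

channel B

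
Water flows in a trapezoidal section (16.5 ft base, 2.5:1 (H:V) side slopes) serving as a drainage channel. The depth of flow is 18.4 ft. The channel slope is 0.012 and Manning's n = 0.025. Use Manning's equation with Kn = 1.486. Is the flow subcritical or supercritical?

supercritical

With bottom width b = 16.5 ft and side slope z = 2.5: A = (b + zy)y = (16.5 + 2.5×18.4)×18.4 = 1150 ft²; P = b + 2y√(1+z²) = 16.5 + 2×18.4×2.693 = 115.6 ft.
Hydraulic radius R = A/P = 1150/115.6 = 9.949 ft.
V = (1.486/n) R^(2/3) √S = (1.486/0.025) × 9.949^(2/3) × √0.012 = 30.12 ft/s. Hydraulic depth D_h = A/T = 1150/108.5 = 10.6 ft.
Froude number Fr = V/√(g·D_h) = 30.12/√(32.2×10.6) = 1.63, which is greater than 1, so the flow is supercritical.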